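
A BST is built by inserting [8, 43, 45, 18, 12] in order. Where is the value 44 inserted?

Starting tree (level order): [8, None, 43, 18, 45, 12]
Insertion path: 8 -> 43 -> 45
Result: insert 44 as left child of 45
Final tree (level order): [8, None, 43, 18, 45, 12, None, 44]


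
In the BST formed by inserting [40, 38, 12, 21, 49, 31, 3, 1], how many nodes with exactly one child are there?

Tree built from: [40, 38, 12, 21, 49, 31, 3, 1]
Tree (level-order array): [40, 38, 49, 12, None, None, None, 3, 21, 1, None, None, 31]
Rule: These are nodes with exactly 1 non-null child.
Per-node child counts:
  node 40: 2 child(ren)
  node 38: 1 child(ren)
  node 12: 2 child(ren)
  node 3: 1 child(ren)
  node 1: 0 child(ren)
  node 21: 1 child(ren)
  node 31: 0 child(ren)
  node 49: 0 child(ren)
Matching nodes: [38, 3, 21]
Count of nodes with exactly one child: 3


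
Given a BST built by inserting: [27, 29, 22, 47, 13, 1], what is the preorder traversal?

Tree insertion order: [27, 29, 22, 47, 13, 1]
Tree (level-order array): [27, 22, 29, 13, None, None, 47, 1]
Preorder traversal: [27, 22, 13, 1, 29, 47]


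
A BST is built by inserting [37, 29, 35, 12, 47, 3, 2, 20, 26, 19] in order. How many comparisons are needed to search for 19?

Search path for 19: 37 -> 29 -> 12 -> 20 -> 19
Found: True
Comparisons: 5


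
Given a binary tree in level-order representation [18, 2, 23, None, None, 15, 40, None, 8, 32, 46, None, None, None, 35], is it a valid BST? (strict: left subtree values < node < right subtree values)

Level-order array: [18, 2, 23, None, None, 15, 40, None, 8, 32, 46, None, None, None, 35]
Validate using subtree bounds (lo, hi): at each node, require lo < value < hi,
then recurse left with hi=value and right with lo=value.
Preorder trace (stopping at first violation):
  at node 18 with bounds (-inf, +inf): OK
  at node 2 with bounds (-inf, 18): OK
  at node 23 with bounds (18, +inf): OK
  at node 15 with bounds (18, 23): VIOLATION
Node 15 violates its bound: not (18 < 15 < 23).
Result: Not a valid BST


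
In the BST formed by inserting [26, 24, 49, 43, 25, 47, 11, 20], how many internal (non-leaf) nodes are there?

Tree built from: [26, 24, 49, 43, 25, 47, 11, 20]
Tree (level-order array): [26, 24, 49, 11, 25, 43, None, None, 20, None, None, None, 47]
Rule: An internal node has at least one child.
Per-node child counts:
  node 26: 2 child(ren)
  node 24: 2 child(ren)
  node 11: 1 child(ren)
  node 20: 0 child(ren)
  node 25: 0 child(ren)
  node 49: 1 child(ren)
  node 43: 1 child(ren)
  node 47: 0 child(ren)
Matching nodes: [26, 24, 11, 49, 43]
Count of internal (non-leaf) nodes: 5


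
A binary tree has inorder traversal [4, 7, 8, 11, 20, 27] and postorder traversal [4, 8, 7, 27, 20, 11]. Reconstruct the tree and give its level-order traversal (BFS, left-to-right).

Inorder:   [4, 7, 8, 11, 20, 27]
Postorder: [4, 8, 7, 27, 20, 11]
Algorithm: postorder visits root last, so walk postorder right-to-left;
each value is the root of the current inorder slice — split it at that
value, recurse on the right subtree first, then the left.
Recursive splits:
  root=11; inorder splits into left=[4, 7, 8], right=[20, 27]
  root=20; inorder splits into left=[], right=[27]
  root=27; inorder splits into left=[], right=[]
  root=7; inorder splits into left=[4], right=[8]
  root=8; inorder splits into left=[], right=[]
  root=4; inorder splits into left=[], right=[]
Reconstructed level-order: [11, 7, 20, 4, 8, 27]


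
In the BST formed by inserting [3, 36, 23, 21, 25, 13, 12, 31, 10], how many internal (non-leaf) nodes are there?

Tree built from: [3, 36, 23, 21, 25, 13, 12, 31, 10]
Tree (level-order array): [3, None, 36, 23, None, 21, 25, 13, None, None, 31, 12, None, None, None, 10]
Rule: An internal node has at least one child.
Per-node child counts:
  node 3: 1 child(ren)
  node 36: 1 child(ren)
  node 23: 2 child(ren)
  node 21: 1 child(ren)
  node 13: 1 child(ren)
  node 12: 1 child(ren)
  node 10: 0 child(ren)
  node 25: 1 child(ren)
  node 31: 0 child(ren)
Matching nodes: [3, 36, 23, 21, 13, 12, 25]
Count of internal (non-leaf) nodes: 7


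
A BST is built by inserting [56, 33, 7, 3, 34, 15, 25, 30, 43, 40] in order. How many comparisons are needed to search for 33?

Search path for 33: 56 -> 33
Found: True
Comparisons: 2


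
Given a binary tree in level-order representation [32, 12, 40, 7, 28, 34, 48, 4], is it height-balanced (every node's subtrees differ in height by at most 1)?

Tree (level-order array): [32, 12, 40, 7, 28, 34, 48, 4]
Definition: a tree is height-balanced if, at every node, |h(left) - h(right)| <= 1 (empty subtree has height -1).
Bottom-up per-node check:
  node 4: h_left=-1, h_right=-1, diff=0 [OK], height=0
  node 7: h_left=0, h_right=-1, diff=1 [OK], height=1
  node 28: h_left=-1, h_right=-1, diff=0 [OK], height=0
  node 12: h_left=1, h_right=0, diff=1 [OK], height=2
  node 34: h_left=-1, h_right=-1, diff=0 [OK], height=0
  node 48: h_left=-1, h_right=-1, diff=0 [OK], height=0
  node 40: h_left=0, h_right=0, diff=0 [OK], height=1
  node 32: h_left=2, h_right=1, diff=1 [OK], height=3
All nodes satisfy the balance condition.
Result: Balanced


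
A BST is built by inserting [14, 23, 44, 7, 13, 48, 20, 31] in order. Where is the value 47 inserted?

Starting tree (level order): [14, 7, 23, None, 13, 20, 44, None, None, None, None, 31, 48]
Insertion path: 14 -> 23 -> 44 -> 48
Result: insert 47 as left child of 48
Final tree (level order): [14, 7, 23, None, 13, 20, 44, None, None, None, None, 31, 48, None, None, 47]


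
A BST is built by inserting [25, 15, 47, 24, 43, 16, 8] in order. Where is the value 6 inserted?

Starting tree (level order): [25, 15, 47, 8, 24, 43, None, None, None, 16]
Insertion path: 25 -> 15 -> 8
Result: insert 6 as left child of 8
Final tree (level order): [25, 15, 47, 8, 24, 43, None, 6, None, 16]


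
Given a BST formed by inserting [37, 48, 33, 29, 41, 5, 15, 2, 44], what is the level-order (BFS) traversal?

Tree insertion order: [37, 48, 33, 29, 41, 5, 15, 2, 44]
Tree (level-order array): [37, 33, 48, 29, None, 41, None, 5, None, None, 44, 2, 15]
BFS from the root, enqueuing left then right child of each popped node:
  queue [37] -> pop 37, enqueue [33, 48], visited so far: [37]
  queue [33, 48] -> pop 33, enqueue [29], visited so far: [37, 33]
  queue [48, 29] -> pop 48, enqueue [41], visited so far: [37, 33, 48]
  queue [29, 41] -> pop 29, enqueue [5], visited so far: [37, 33, 48, 29]
  queue [41, 5] -> pop 41, enqueue [44], visited so far: [37, 33, 48, 29, 41]
  queue [5, 44] -> pop 5, enqueue [2, 15], visited so far: [37, 33, 48, 29, 41, 5]
  queue [44, 2, 15] -> pop 44, enqueue [none], visited so far: [37, 33, 48, 29, 41, 5, 44]
  queue [2, 15] -> pop 2, enqueue [none], visited so far: [37, 33, 48, 29, 41, 5, 44, 2]
  queue [15] -> pop 15, enqueue [none], visited so far: [37, 33, 48, 29, 41, 5, 44, 2, 15]
Result: [37, 33, 48, 29, 41, 5, 44, 2, 15]


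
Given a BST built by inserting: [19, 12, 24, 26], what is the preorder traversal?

Tree insertion order: [19, 12, 24, 26]
Tree (level-order array): [19, 12, 24, None, None, None, 26]
Preorder traversal: [19, 12, 24, 26]


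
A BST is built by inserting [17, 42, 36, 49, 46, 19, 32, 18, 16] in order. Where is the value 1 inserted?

Starting tree (level order): [17, 16, 42, None, None, 36, 49, 19, None, 46, None, 18, 32]
Insertion path: 17 -> 16
Result: insert 1 as left child of 16
Final tree (level order): [17, 16, 42, 1, None, 36, 49, None, None, 19, None, 46, None, 18, 32]


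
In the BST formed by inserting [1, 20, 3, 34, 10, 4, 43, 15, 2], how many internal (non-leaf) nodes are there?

Tree built from: [1, 20, 3, 34, 10, 4, 43, 15, 2]
Tree (level-order array): [1, None, 20, 3, 34, 2, 10, None, 43, None, None, 4, 15]
Rule: An internal node has at least one child.
Per-node child counts:
  node 1: 1 child(ren)
  node 20: 2 child(ren)
  node 3: 2 child(ren)
  node 2: 0 child(ren)
  node 10: 2 child(ren)
  node 4: 0 child(ren)
  node 15: 0 child(ren)
  node 34: 1 child(ren)
  node 43: 0 child(ren)
Matching nodes: [1, 20, 3, 10, 34]
Count of internal (non-leaf) nodes: 5


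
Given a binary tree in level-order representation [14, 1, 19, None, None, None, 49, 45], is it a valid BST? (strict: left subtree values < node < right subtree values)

Level-order array: [14, 1, 19, None, None, None, 49, 45]
Validate using subtree bounds (lo, hi): at each node, require lo < value < hi,
then recurse left with hi=value and right with lo=value.
Preorder trace (stopping at first violation):
  at node 14 with bounds (-inf, +inf): OK
  at node 1 with bounds (-inf, 14): OK
  at node 19 with bounds (14, +inf): OK
  at node 49 with bounds (19, +inf): OK
  at node 45 with bounds (19, 49): OK
No violation found at any node.
Result: Valid BST


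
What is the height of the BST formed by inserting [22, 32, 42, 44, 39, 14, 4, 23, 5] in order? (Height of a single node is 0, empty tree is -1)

Insertion order: [22, 32, 42, 44, 39, 14, 4, 23, 5]
Tree (level-order array): [22, 14, 32, 4, None, 23, 42, None, 5, None, None, 39, 44]
Compute height bottom-up (empty subtree = -1):
  height(5) = 1 + max(-1, -1) = 0
  height(4) = 1 + max(-1, 0) = 1
  height(14) = 1 + max(1, -1) = 2
  height(23) = 1 + max(-1, -1) = 0
  height(39) = 1 + max(-1, -1) = 0
  height(44) = 1 + max(-1, -1) = 0
  height(42) = 1 + max(0, 0) = 1
  height(32) = 1 + max(0, 1) = 2
  height(22) = 1 + max(2, 2) = 3
Height = 3


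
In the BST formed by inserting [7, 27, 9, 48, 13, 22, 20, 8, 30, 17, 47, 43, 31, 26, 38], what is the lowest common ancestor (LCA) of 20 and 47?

Tree insertion order: [7, 27, 9, 48, 13, 22, 20, 8, 30, 17, 47, 43, 31, 26, 38]
Tree (level-order array): [7, None, 27, 9, 48, 8, 13, 30, None, None, None, None, 22, None, 47, 20, 26, 43, None, 17, None, None, None, 31, None, None, None, None, 38]
In a BST, the LCA of p=20, q=47 is the first node v on the
root-to-leaf path with p <= v <= q (go left if both < v, right if both > v).
Walk from root:
  at 7: both 20 and 47 > 7, go right
  at 27: 20 <= 27 <= 47, this is the LCA
LCA = 27


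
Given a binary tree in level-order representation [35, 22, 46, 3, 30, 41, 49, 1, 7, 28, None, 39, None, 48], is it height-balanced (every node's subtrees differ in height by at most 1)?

Tree (level-order array): [35, 22, 46, 3, 30, 41, 49, 1, 7, 28, None, 39, None, 48]
Definition: a tree is height-balanced if, at every node, |h(left) - h(right)| <= 1 (empty subtree has height -1).
Bottom-up per-node check:
  node 1: h_left=-1, h_right=-1, diff=0 [OK], height=0
  node 7: h_left=-1, h_right=-1, diff=0 [OK], height=0
  node 3: h_left=0, h_right=0, diff=0 [OK], height=1
  node 28: h_left=-1, h_right=-1, diff=0 [OK], height=0
  node 30: h_left=0, h_right=-1, diff=1 [OK], height=1
  node 22: h_left=1, h_right=1, diff=0 [OK], height=2
  node 39: h_left=-1, h_right=-1, diff=0 [OK], height=0
  node 41: h_left=0, h_right=-1, diff=1 [OK], height=1
  node 48: h_left=-1, h_right=-1, diff=0 [OK], height=0
  node 49: h_left=0, h_right=-1, diff=1 [OK], height=1
  node 46: h_left=1, h_right=1, diff=0 [OK], height=2
  node 35: h_left=2, h_right=2, diff=0 [OK], height=3
All nodes satisfy the balance condition.
Result: Balanced


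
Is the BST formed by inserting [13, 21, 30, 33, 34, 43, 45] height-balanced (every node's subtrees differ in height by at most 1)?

Tree (level-order array): [13, None, 21, None, 30, None, 33, None, 34, None, 43, None, 45]
Definition: a tree is height-balanced if, at every node, |h(left) - h(right)| <= 1 (empty subtree has height -1).
Bottom-up per-node check:
  node 45: h_left=-1, h_right=-1, diff=0 [OK], height=0
  node 43: h_left=-1, h_right=0, diff=1 [OK], height=1
  node 34: h_left=-1, h_right=1, diff=2 [FAIL (|-1-1|=2 > 1)], height=2
  node 33: h_left=-1, h_right=2, diff=3 [FAIL (|-1-2|=3 > 1)], height=3
  node 30: h_left=-1, h_right=3, diff=4 [FAIL (|-1-3|=4 > 1)], height=4
  node 21: h_left=-1, h_right=4, diff=5 [FAIL (|-1-4|=5 > 1)], height=5
  node 13: h_left=-1, h_right=5, diff=6 [FAIL (|-1-5|=6 > 1)], height=6
Node 34 violates the condition: |-1 - 1| = 2 > 1.
Result: Not balanced


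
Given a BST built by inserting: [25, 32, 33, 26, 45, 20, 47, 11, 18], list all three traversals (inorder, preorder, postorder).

Tree insertion order: [25, 32, 33, 26, 45, 20, 47, 11, 18]
Tree (level-order array): [25, 20, 32, 11, None, 26, 33, None, 18, None, None, None, 45, None, None, None, 47]
Inorder (L, root, R): [11, 18, 20, 25, 26, 32, 33, 45, 47]
Preorder (root, L, R): [25, 20, 11, 18, 32, 26, 33, 45, 47]
Postorder (L, R, root): [18, 11, 20, 26, 47, 45, 33, 32, 25]


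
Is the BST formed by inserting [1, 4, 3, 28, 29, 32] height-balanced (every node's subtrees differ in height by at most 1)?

Tree (level-order array): [1, None, 4, 3, 28, None, None, None, 29, None, 32]
Definition: a tree is height-balanced if, at every node, |h(left) - h(right)| <= 1 (empty subtree has height -1).
Bottom-up per-node check:
  node 3: h_left=-1, h_right=-1, diff=0 [OK], height=0
  node 32: h_left=-1, h_right=-1, diff=0 [OK], height=0
  node 29: h_left=-1, h_right=0, diff=1 [OK], height=1
  node 28: h_left=-1, h_right=1, diff=2 [FAIL (|-1-1|=2 > 1)], height=2
  node 4: h_left=0, h_right=2, diff=2 [FAIL (|0-2|=2 > 1)], height=3
  node 1: h_left=-1, h_right=3, diff=4 [FAIL (|-1-3|=4 > 1)], height=4
Node 28 violates the condition: |-1 - 1| = 2 > 1.
Result: Not balanced


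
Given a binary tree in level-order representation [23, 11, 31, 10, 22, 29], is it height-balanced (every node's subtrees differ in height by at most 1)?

Tree (level-order array): [23, 11, 31, 10, 22, 29]
Definition: a tree is height-balanced if, at every node, |h(left) - h(right)| <= 1 (empty subtree has height -1).
Bottom-up per-node check:
  node 10: h_left=-1, h_right=-1, diff=0 [OK], height=0
  node 22: h_left=-1, h_right=-1, diff=0 [OK], height=0
  node 11: h_left=0, h_right=0, diff=0 [OK], height=1
  node 29: h_left=-1, h_right=-1, diff=0 [OK], height=0
  node 31: h_left=0, h_right=-1, diff=1 [OK], height=1
  node 23: h_left=1, h_right=1, diff=0 [OK], height=2
All nodes satisfy the balance condition.
Result: Balanced


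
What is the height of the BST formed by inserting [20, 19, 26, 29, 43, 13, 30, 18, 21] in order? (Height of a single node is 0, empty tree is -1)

Insertion order: [20, 19, 26, 29, 43, 13, 30, 18, 21]
Tree (level-order array): [20, 19, 26, 13, None, 21, 29, None, 18, None, None, None, 43, None, None, 30]
Compute height bottom-up (empty subtree = -1):
  height(18) = 1 + max(-1, -1) = 0
  height(13) = 1 + max(-1, 0) = 1
  height(19) = 1 + max(1, -1) = 2
  height(21) = 1 + max(-1, -1) = 0
  height(30) = 1 + max(-1, -1) = 0
  height(43) = 1 + max(0, -1) = 1
  height(29) = 1 + max(-1, 1) = 2
  height(26) = 1 + max(0, 2) = 3
  height(20) = 1 + max(2, 3) = 4
Height = 4


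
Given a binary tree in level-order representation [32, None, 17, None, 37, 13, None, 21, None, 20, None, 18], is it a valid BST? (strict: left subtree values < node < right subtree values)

Level-order array: [32, None, 17, None, 37, 13, None, 21, None, 20, None, 18]
Validate using subtree bounds (lo, hi): at each node, require lo < value < hi,
then recurse left with hi=value and right with lo=value.
Preorder trace (stopping at first violation):
  at node 32 with bounds (-inf, +inf): OK
  at node 17 with bounds (32, +inf): VIOLATION
Node 17 violates its bound: not (32 < 17 < +inf).
Result: Not a valid BST


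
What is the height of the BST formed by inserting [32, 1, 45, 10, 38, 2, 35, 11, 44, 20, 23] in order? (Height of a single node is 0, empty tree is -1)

Insertion order: [32, 1, 45, 10, 38, 2, 35, 11, 44, 20, 23]
Tree (level-order array): [32, 1, 45, None, 10, 38, None, 2, 11, 35, 44, None, None, None, 20, None, None, None, None, None, 23]
Compute height bottom-up (empty subtree = -1):
  height(2) = 1 + max(-1, -1) = 0
  height(23) = 1 + max(-1, -1) = 0
  height(20) = 1 + max(-1, 0) = 1
  height(11) = 1 + max(-1, 1) = 2
  height(10) = 1 + max(0, 2) = 3
  height(1) = 1 + max(-1, 3) = 4
  height(35) = 1 + max(-1, -1) = 0
  height(44) = 1 + max(-1, -1) = 0
  height(38) = 1 + max(0, 0) = 1
  height(45) = 1 + max(1, -1) = 2
  height(32) = 1 + max(4, 2) = 5
Height = 5


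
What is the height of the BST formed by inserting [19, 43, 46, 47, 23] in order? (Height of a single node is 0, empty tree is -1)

Insertion order: [19, 43, 46, 47, 23]
Tree (level-order array): [19, None, 43, 23, 46, None, None, None, 47]
Compute height bottom-up (empty subtree = -1):
  height(23) = 1 + max(-1, -1) = 0
  height(47) = 1 + max(-1, -1) = 0
  height(46) = 1 + max(-1, 0) = 1
  height(43) = 1 + max(0, 1) = 2
  height(19) = 1 + max(-1, 2) = 3
Height = 3


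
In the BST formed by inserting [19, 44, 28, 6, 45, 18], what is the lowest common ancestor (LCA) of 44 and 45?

Tree insertion order: [19, 44, 28, 6, 45, 18]
Tree (level-order array): [19, 6, 44, None, 18, 28, 45]
In a BST, the LCA of p=44, q=45 is the first node v on the
root-to-leaf path with p <= v <= q (go left if both < v, right if both > v).
Walk from root:
  at 19: both 44 and 45 > 19, go right
  at 44: 44 <= 44 <= 45, this is the LCA
LCA = 44


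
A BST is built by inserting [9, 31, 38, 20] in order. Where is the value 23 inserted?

Starting tree (level order): [9, None, 31, 20, 38]
Insertion path: 9 -> 31 -> 20
Result: insert 23 as right child of 20
Final tree (level order): [9, None, 31, 20, 38, None, 23]


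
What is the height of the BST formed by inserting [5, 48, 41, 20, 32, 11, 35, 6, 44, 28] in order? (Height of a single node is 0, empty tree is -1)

Insertion order: [5, 48, 41, 20, 32, 11, 35, 6, 44, 28]
Tree (level-order array): [5, None, 48, 41, None, 20, 44, 11, 32, None, None, 6, None, 28, 35]
Compute height bottom-up (empty subtree = -1):
  height(6) = 1 + max(-1, -1) = 0
  height(11) = 1 + max(0, -1) = 1
  height(28) = 1 + max(-1, -1) = 0
  height(35) = 1 + max(-1, -1) = 0
  height(32) = 1 + max(0, 0) = 1
  height(20) = 1 + max(1, 1) = 2
  height(44) = 1 + max(-1, -1) = 0
  height(41) = 1 + max(2, 0) = 3
  height(48) = 1 + max(3, -1) = 4
  height(5) = 1 + max(-1, 4) = 5
Height = 5


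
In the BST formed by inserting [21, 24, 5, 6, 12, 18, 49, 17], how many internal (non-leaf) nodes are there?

Tree built from: [21, 24, 5, 6, 12, 18, 49, 17]
Tree (level-order array): [21, 5, 24, None, 6, None, 49, None, 12, None, None, None, 18, 17]
Rule: An internal node has at least one child.
Per-node child counts:
  node 21: 2 child(ren)
  node 5: 1 child(ren)
  node 6: 1 child(ren)
  node 12: 1 child(ren)
  node 18: 1 child(ren)
  node 17: 0 child(ren)
  node 24: 1 child(ren)
  node 49: 0 child(ren)
Matching nodes: [21, 5, 6, 12, 18, 24]
Count of internal (non-leaf) nodes: 6


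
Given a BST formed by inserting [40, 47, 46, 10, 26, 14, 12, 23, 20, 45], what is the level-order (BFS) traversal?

Tree insertion order: [40, 47, 46, 10, 26, 14, 12, 23, 20, 45]
Tree (level-order array): [40, 10, 47, None, 26, 46, None, 14, None, 45, None, 12, 23, None, None, None, None, 20]
BFS from the root, enqueuing left then right child of each popped node:
  queue [40] -> pop 40, enqueue [10, 47], visited so far: [40]
  queue [10, 47] -> pop 10, enqueue [26], visited so far: [40, 10]
  queue [47, 26] -> pop 47, enqueue [46], visited so far: [40, 10, 47]
  queue [26, 46] -> pop 26, enqueue [14], visited so far: [40, 10, 47, 26]
  queue [46, 14] -> pop 46, enqueue [45], visited so far: [40, 10, 47, 26, 46]
  queue [14, 45] -> pop 14, enqueue [12, 23], visited so far: [40, 10, 47, 26, 46, 14]
  queue [45, 12, 23] -> pop 45, enqueue [none], visited so far: [40, 10, 47, 26, 46, 14, 45]
  queue [12, 23] -> pop 12, enqueue [none], visited so far: [40, 10, 47, 26, 46, 14, 45, 12]
  queue [23] -> pop 23, enqueue [20], visited so far: [40, 10, 47, 26, 46, 14, 45, 12, 23]
  queue [20] -> pop 20, enqueue [none], visited so far: [40, 10, 47, 26, 46, 14, 45, 12, 23, 20]
Result: [40, 10, 47, 26, 46, 14, 45, 12, 23, 20]


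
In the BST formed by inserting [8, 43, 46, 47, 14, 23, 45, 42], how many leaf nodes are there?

Tree built from: [8, 43, 46, 47, 14, 23, 45, 42]
Tree (level-order array): [8, None, 43, 14, 46, None, 23, 45, 47, None, 42]
Rule: A leaf has 0 children.
Per-node child counts:
  node 8: 1 child(ren)
  node 43: 2 child(ren)
  node 14: 1 child(ren)
  node 23: 1 child(ren)
  node 42: 0 child(ren)
  node 46: 2 child(ren)
  node 45: 0 child(ren)
  node 47: 0 child(ren)
Matching nodes: [42, 45, 47]
Count of leaf nodes: 3


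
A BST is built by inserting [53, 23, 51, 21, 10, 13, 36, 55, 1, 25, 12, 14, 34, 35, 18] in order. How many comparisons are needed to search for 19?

Search path for 19: 53 -> 23 -> 21 -> 10 -> 13 -> 14 -> 18
Found: False
Comparisons: 7


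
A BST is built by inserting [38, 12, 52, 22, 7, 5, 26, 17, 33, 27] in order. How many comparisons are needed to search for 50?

Search path for 50: 38 -> 52
Found: False
Comparisons: 2


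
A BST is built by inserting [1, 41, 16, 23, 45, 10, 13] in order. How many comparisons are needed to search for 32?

Search path for 32: 1 -> 41 -> 16 -> 23
Found: False
Comparisons: 4


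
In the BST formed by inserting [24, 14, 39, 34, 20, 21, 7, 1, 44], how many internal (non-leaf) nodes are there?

Tree built from: [24, 14, 39, 34, 20, 21, 7, 1, 44]
Tree (level-order array): [24, 14, 39, 7, 20, 34, 44, 1, None, None, 21]
Rule: An internal node has at least one child.
Per-node child counts:
  node 24: 2 child(ren)
  node 14: 2 child(ren)
  node 7: 1 child(ren)
  node 1: 0 child(ren)
  node 20: 1 child(ren)
  node 21: 0 child(ren)
  node 39: 2 child(ren)
  node 34: 0 child(ren)
  node 44: 0 child(ren)
Matching nodes: [24, 14, 7, 20, 39]
Count of internal (non-leaf) nodes: 5


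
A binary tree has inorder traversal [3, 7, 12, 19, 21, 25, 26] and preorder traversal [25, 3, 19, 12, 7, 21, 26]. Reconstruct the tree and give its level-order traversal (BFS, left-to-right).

Inorder:  [3, 7, 12, 19, 21, 25, 26]
Preorder: [25, 3, 19, 12, 7, 21, 26]
Algorithm: preorder visits root first, so consume preorder in order;
for each root, split the current inorder slice at that value into
left-subtree inorder and right-subtree inorder, then recurse.
Recursive splits:
  root=25; inorder splits into left=[3, 7, 12, 19, 21], right=[26]
  root=3; inorder splits into left=[], right=[7, 12, 19, 21]
  root=19; inorder splits into left=[7, 12], right=[21]
  root=12; inorder splits into left=[7], right=[]
  root=7; inorder splits into left=[], right=[]
  root=21; inorder splits into left=[], right=[]
  root=26; inorder splits into left=[], right=[]
Reconstructed level-order: [25, 3, 26, 19, 12, 21, 7]


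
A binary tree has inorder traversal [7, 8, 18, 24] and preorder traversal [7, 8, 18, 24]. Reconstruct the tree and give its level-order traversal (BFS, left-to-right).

Inorder:  [7, 8, 18, 24]
Preorder: [7, 8, 18, 24]
Algorithm: preorder visits root first, so consume preorder in order;
for each root, split the current inorder slice at that value into
left-subtree inorder and right-subtree inorder, then recurse.
Recursive splits:
  root=7; inorder splits into left=[], right=[8, 18, 24]
  root=8; inorder splits into left=[], right=[18, 24]
  root=18; inorder splits into left=[], right=[24]
  root=24; inorder splits into left=[], right=[]
Reconstructed level-order: [7, 8, 18, 24]


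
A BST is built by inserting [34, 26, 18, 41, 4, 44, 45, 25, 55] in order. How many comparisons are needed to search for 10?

Search path for 10: 34 -> 26 -> 18 -> 4
Found: False
Comparisons: 4


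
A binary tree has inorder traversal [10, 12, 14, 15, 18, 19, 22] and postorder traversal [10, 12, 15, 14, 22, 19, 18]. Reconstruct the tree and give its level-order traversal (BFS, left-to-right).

Inorder:   [10, 12, 14, 15, 18, 19, 22]
Postorder: [10, 12, 15, 14, 22, 19, 18]
Algorithm: postorder visits root last, so walk postorder right-to-left;
each value is the root of the current inorder slice — split it at that
value, recurse on the right subtree first, then the left.
Recursive splits:
  root=18; inorder splits into left=[10, 12, 14, 15], right=[19, 22]
  root=19; inorder splits into left=[], right=[22]
  root=22; inorder splits into left=[], right=[]
  root=14; inorder splits into left=[10, 12], right=[15]
  root=15; inorder splits into left=[], right=[]
  root=12; inorder splits into left=[10], right=[]
  root=10; inorder splits into left=[], right=[]
Reconstructed level-order: [18, 14, 19, 12, 15, 22, 10]


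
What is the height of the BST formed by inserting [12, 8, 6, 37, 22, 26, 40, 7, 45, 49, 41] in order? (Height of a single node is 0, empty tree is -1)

Insertion order: [12, 8, 6, 37, 22, 26, 40, 7, 45, 49, 41]
Tree (level-order array): [12, 8, 37, 6, None, 22, 40, None, 7, None, 26, None, 45, None, None, None, None, 41, 49]
Compute height bottom-up (empty subtree = -1):
  height(7) = 1 + max(-1, -1) = 0
  height(6) = 1 + max(-1, 0) = 1
  height(8) = 1 + max(1, -1) = 2
  height(26) = 1 + max(-1, -1) = 0
  height(22) = 1 + max(-1, 0) = 1
  height(41) = 1 + max(-1, -1) = 0
  height(49) = 1 + max(-1, -1) = 0
  height(45) = 1 + max(0, 0) = 1
  height(40) = 1 + max(-1, 1) = 2
  height(37) = 1 + max(1, 2) = 3
  height(12) = 1 + max(2, 3) = 4
Height = 4


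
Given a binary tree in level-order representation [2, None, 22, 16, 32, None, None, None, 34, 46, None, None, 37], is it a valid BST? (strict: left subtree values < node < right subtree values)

Level-order array: [2, None, 22, 16, 32, None, None, None, 34, 46, None, None, 37]
Validate using subtree bounds (lo, hi): at each node, require lo < value < hi,
then recurse left with hi=value and right with lo=value.
Preorder trace (stopping at first violation):
  at node 2 with bounds (-inf, +inf): OK
  at node 22 with bounds (2, +inf): OK
  at node 16 with bounds (2, 22): OK
  at node 32 with bounds (22, +inf): OK
  at node 34 with bounds (32, +inf): OK
  at node 46 with bounds (32, 34): VIOLATION
Node 46 violates its bound: not (32 < 46 < 34).
Result: Not a valid BST


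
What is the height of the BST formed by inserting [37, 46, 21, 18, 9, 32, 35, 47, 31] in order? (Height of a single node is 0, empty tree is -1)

Insertion order: [37, 46, 21, 18, 9, 32, 35, 47, 31]
Tree (level-order array): [37, 21, 46, 18, 32, None, 47, 9, None, 31, 35]
Compute height bottom-up (empty subtree = -1):
  height(9) = 1 + max(-1, -1) = 0
  height(18) = 1 + max(0, -1) = 1
  height(31) = 1 + max(-1, -1) = 0
  height(35) = 1 + max(-1, -1) = 0
  height(32) = 1 + max(0, 0) = 1
  height(21) = 1 + max(1, 1) = 2
  height(47) = 1 + max(-1, -1) = 0
  height(46) = 1 + max(-1, 0) = 1
  height(37) = 1 + max(2, 1) = 3
Height = 3


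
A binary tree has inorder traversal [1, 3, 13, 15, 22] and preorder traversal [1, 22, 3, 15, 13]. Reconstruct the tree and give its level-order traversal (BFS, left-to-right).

Inorder:  [1, 3, 13, 15, 22]
Preorder: [1, 22, 3, 15, 13]
Algorithm: preorder visits root first, so consume preorder in order;
for each root, split the current inorder slice at that value into
left-subtree inorder and right-subtree inorder, then recurse.
Recursive splits:
  root=1; inorder splits into left=[], right=[3, 13, 15, 22]
  root=22; inorder splits into left=[3, 13, 15], right=[]
  root=3; inorder splits into left=[], right=[13, 15]
  root=15; inorder splits into left=[13], right=[]
  root=13; inorder splits into left=[], right=[]
Reconstructed level-order: [1, 22, 3, 15, 13]


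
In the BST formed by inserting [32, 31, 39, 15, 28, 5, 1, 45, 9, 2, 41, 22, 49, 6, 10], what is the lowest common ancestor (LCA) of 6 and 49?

Tree insertion order: [32, 31, 39, 15, 28, 5, 1, 45, 9, 2, 41, 22, 49, 6, 10]
Tree (level-order array): [32, 31, 39, 15, None, None, 45, 5, 28, 41, 49, 1, 9, 22, None, None, None, None, None, None, 2, 6, 10]
In a BST, the LCA of p=6, q=49 is the first node v on the
root-to-leaf path with p <= v <= q (go left if both < v, right if both > v).
Walk from root:
  at 32: 6 <= 32 <= 49, this is the LCA
LCA = 32


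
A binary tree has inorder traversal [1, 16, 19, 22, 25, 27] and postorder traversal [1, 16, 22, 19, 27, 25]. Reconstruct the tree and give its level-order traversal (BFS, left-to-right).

Inorder:   [1, 16, 19, 22, 25, 27]
Postorder: [1, 16, 22, 19, 27, 25]
Algorithm: postorder visits root last, so walk postorder right-to-left;
each value is the root of the current inorder slice — split it at that
value, recurse on the right subtree first, then the left.
Recursive splits:
  root=25; inorder splits into left=[1, 16, 19, 22], right=[27]
  root=27; inorder splits into left=[], right=[]
  root=19; inorder splits into left=[1, 16], right=[22]
  root=22; inorder splits into left=[], right=[]
  root=16; inorder splits into left=[1], right=[]
  root=1; inorder splits into left=[], right=[]
Reconstructed level-order: [25, 19, 27, 16, 22, 1]


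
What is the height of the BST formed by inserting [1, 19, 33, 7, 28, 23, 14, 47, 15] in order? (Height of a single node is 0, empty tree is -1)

Insertion order: [1, 19, 33, 7, 28, 23, 14, 47, 15]
Tree (level-order array): [1, None, 19, 7, 33, None, 14, 28, 47, None, 15, 23]
Compute height bottom-up (empty subtree = -1):
  height(15) = 1 + max(-1, -1) = 0
  height(14) = 1 + max(-1, 0) = 1
  height(7) = 1 + max(-1, 1) = 2
  height(23) = 1 + max(-1, -1) = 0
  height(28) = 1 + max(0, -1) = 1
  height(47) = 1 + max(-1, -1) = 0
  height(33) = 1 + max(1, 0) = 2
  height(19) = 1 + max(2, 2) = 3
  height(1) = 1 + max(-1, 3) = 4
Height = 4


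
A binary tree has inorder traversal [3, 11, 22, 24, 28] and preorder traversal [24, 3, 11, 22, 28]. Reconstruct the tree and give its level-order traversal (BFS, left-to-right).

Inorder:  [3, 11, 22, 24, 28]
Preorder: [24, 3, 11, 22, 28]
Algorithm: preorder visits root first, so consume preorder in order;
for each root, split the current inorder slice at that value into
left-subtree inorder and right-subtree inorder, then recurse.
Recursive splits:
  root=24; inorder splits into left=[3, 11, 22], right=[28]
  root=3; inorder splits into left=[], right=[11, 22]
  root=11; inorder splits into left=[], right=[22]
  root=22; inorder splits into left=[], right=[]
  root=28; inorder splits into left=[], right=[]
Reconstructed level-order: [24, 3, 28, 11, 22]


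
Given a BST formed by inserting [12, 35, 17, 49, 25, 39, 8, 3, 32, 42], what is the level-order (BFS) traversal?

Tree insertion order: [12, 35, 17, 49, 25, 39, 8, 3, 32, 42]
Tree (level-order array): [12, 8, 35, 3, None, 17, 49, None, None, None, 25, 39, None, None, 32, None, 42]
BFS from the root, enqueuing left then right child of each popped node:
  queue [12] -> pop 12, enqueue [8, 35], visited so far: [12]
  queue [8, 35] -> pop 8, enqueue [3], visited so far: [12, 8]
  queue [35, 3] -> pop 35, enqueue [17, 49], visited so far: [12, 8, 35]
  queue [3, 17, 49] -> pop 3, enqueue [none], visited so far: [12, 8, 35, 3]
  queue [17, 49] -> pop 17, enqueue [25], visited so far: [12, 8, 35, 3, 17]
  queue [49, 25] -> pop 49, enqueue [39], visited so far: [12, 8, 35, 3, 17, 49]
  queue [25, 39] -> pop 25, enqueue [32], visited so far: [12, 8, 35, 3, 17, 49, 25]
  queue [39, 32] -> pop 39, enqueue [42], visited so far: [12, 8, 35, 3, 17, 49, 25, 39]
  queue [32, 42] -> pop 32, enqueue [none], visited so far: [12, 8, 35, 3, 17, 49, 25, 39, 32]
  queue [42] -> pop 42, enqueue [none], visited so far: [12, 8, 35, 3, 17, 49, 25, 39, 32, 42]
Result: [12, 8, 35, 3, 17, 49, 25, 39, 32, 42]


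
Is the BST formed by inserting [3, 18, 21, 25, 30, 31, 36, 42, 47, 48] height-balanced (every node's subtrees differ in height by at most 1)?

Tree (level-order array): [3, None, 18, None, 21, None, 25, None, 30, None, 31, None, 36, None, 42, None, 47, None, 48]
Definition: a tree is height-balanced if, at every node, |h(left) - h(right)| <= 1 (empty subtree has height -1).
Bottom-up per-node check:
  node 48: h_left=-1, h_right=-1, diff=0 [OK], height=0
  node 47: h_left=-1, h_right=0, diff=1 [OK], height=1
  node 42: h_left=-1, h_right=1, diff=2 [FAIL (|-1-1|=2 > 1)], height=2
  node 36: h_left=-1, h_right=2, diff=3 [FAIL (|-1-2|=3 > 1)], height=3
  node 31: h_left=-1, h_right=3, diff=4 [FAIL (|-1-3|=4 > 1)], height=4
  node 30: h_left=-1, h_right=4, diff=5 [FAIL (|-1-4|=5 > 1)], height=5
  node 25: h_left=-1, h_right=5, diff=6 [FAIL (|-1-5|=6 > 1)], height=6
  node 21: h_left=-1, h_right=6, diff=7 [FAIL (|-1-6|=7 > 1)], height=7
  node 18: h_left=-1, h_right=7, diff=8 [FAIL (|-1-7|=8 > 1)], height=8
  node 3: h_left=-1, h_right=8, diff=9 [FAIL (|-1-8|=9 > 1)], height=9
Node 42 violates the condition: |-1 - 1| = 2 > 1.
Result: Not balanced


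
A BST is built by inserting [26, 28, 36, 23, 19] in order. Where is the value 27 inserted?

Starting tree (level order): [26, 23, 28, 19, None, None, 36]
Insertion path: 26 -> 28
Result: insert 27 as left child of 28
Final tree (level order): [26, 23, 28, 19, None, 27, 36]


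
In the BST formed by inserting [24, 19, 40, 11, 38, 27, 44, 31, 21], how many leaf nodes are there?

Tree built from: [24, 19, 40, 11, 38, 27, 44, 31, 21]
Tree (level-order array): [24, 19, 40, 11, 21, 38, 44, None, None, None, None, 27, None, None, None, None, 31]
Rule: A leaf has 0 children.
Per-node child counts:
  node 24: 2 child(ren)
  node 19: 2 child(ren)
  node 11: 0 child(ren)
  node 21: 0 child(ren)
  node 40: 2 child(ren)
  node 38: 1 child(ren)
  node 27: 1 child(ren)
  node 31: 0 child(ren)
  node 44: 0 child(ren)
Matching nodes: [11, 21, 31, 44]
Count of leaf nodes: 4


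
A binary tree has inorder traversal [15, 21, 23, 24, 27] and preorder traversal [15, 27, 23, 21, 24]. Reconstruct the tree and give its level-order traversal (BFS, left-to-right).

Inorder:  [15, 21, 23, 24, 27]
Preorder: [15, 27, 23, 21, 24]
Algorithm: preorder visits root first, so consume preorder in order;
for each root, split the current inorder slice at that value into
left-subtree inorder and right-subtree inorder, then recurse.
Recursive splits:
  root=15; inorder splits into left=[], right=[21, 23, 24, 27]
  root=27; inorder splits into left=[21, 23, 24], right=[]
  root=23; inorder splits into left=[21], right=[24]
  root=21; inorder splits into left=[], right=[]
  root=24; inorder splits into left=[], right=[]
Reconstructed level-order: [15, 27, 23, 21, 24]


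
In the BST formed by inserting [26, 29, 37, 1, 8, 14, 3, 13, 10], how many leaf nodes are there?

Tree built from: [26, 29, 37, 1, 8, 14, 3, 13, 10]
Tree (level-order array): [26, 1, 29, None, 8, None, 37, 3, 14, None, None, None, None, 13, None, 10]
Rule: A leaf has 0 children.
Per-node child counts:
  node 26: 2 child(ren)
  node 1: 1 child(ren)
  node 8: 2 child(ren)
  node 3: 0 child(ren)
  node 14: 1 child(ren)
  node 13: 1 child(ren)
  node 10: 0 child(ren)
  node 29: 1 child(ren)
  node 37: 0 child(ren)
Matching nodes: [3, 10, 37]
Count of leaf nodes: 3


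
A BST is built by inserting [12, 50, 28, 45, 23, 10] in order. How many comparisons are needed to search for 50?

Search path for 50: 12 -> 50
Found: True
Comparisons: 2


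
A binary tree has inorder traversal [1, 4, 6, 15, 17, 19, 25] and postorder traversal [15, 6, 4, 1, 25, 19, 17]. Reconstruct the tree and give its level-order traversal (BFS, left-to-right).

Inorder:   [1, 4, 6, 15, 17, 19, 25]
Postorder: [15, 6, 4, 1, 25, 19, 17]
Algorithm: postorder visits root last, so walk postorder right-to-left;
each value is the root of the current inorder slice — split it at that
value, recurse on the right subtree first, then the left.
Recursive splits:
  root=17; inorder splits into left=[1, 4, 6, 15], right=[19, 25]
  root=19; inorder splits into left=[], right=[25]
  root=25; inorder splits into left=[], right=[]
  root=1; inorder splits into left=[], right=[4, 6, 15]
  root=4; inorder splits into left=[], right=[6, 15]
  root=6; inorder splits into left=[], right=[15]
  root=15; inorder splits into left=[], right=[]
Reconstructed level-order: [17, 1, 19, 4, 25, 6, 15]


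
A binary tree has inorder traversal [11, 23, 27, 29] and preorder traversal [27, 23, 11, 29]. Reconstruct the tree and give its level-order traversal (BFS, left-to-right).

Inorder:  [11, 23, 27, 29]
Preorder: [27, 23, 11, 29]
Algorithm: preorder visits root first, so consume preorder in order;
for each root, split the current inorder slice at that value into
left-subtree inorder and right-subtree inorder, then recurse.
Recursive splits:
  root=27; inorder splits into left=[11, 23], right=[29]
  root=23; inorder splits into left=[11], right=[]
  root=11; inorder splits into left=[], right=[]
  root=29; inorder splits into left=[], right=[]
Reconstructed level-order: [27, 23, 29, 11]


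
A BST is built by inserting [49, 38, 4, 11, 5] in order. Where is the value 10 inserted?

Starting tree (level order): [49, 38, None, 4, None, None, 11, 5]
Insertion path: 49 -> 38 -> 4 -> 11 -> 5
Result: insert 10 as right child of 5
Final tree (level order): [49, 38, None, 4, None, None, 11, 5, None, None, 10]


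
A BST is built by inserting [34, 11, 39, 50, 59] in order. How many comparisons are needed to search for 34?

Search path for 34: 34
Found: True
Comparisons: 1


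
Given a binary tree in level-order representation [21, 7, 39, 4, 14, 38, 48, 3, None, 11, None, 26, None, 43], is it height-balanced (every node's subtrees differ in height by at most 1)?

Tree (level-order array): [21, 7, 39, 4, 14, 38, 48, 3, None, 11, None, 26, None, 43]
Definition: a tree is height-balanced if, at every node, |h(left) - h(right)| <= 1 (empty subtree has height -1).
Bottom-up per-node check:
  node 3: h_left=-1, h_right=-1, diff=0 [OK], height=0
  node 4: h_left=0, h_right=-1, diff=1 [OK], height=1
  node 11: h_left=-1, h_right=-1, diff=0 [OK], height=0
  node 14: h_left=0, h_right=-1, diff=1 [OK], height=1
  node 7: h_left=1, h_right=1, diff=0 [OK], height=2
  node 26: h_left=-1, h_right=-1, diff=0 [OK], height=0
  node 38: h_left=0, h_right=-1, diff=1 [OK], height=1
  node 43: h_left=-1, h_right=-1, diff=0 [OK], height=0
  node 48: h_left=0, h_right=-1, diff=1 [OK], height=1
  node 39: h_left=1, h_right=1, diff=0 [OK], height=2
  node 21: h_left=2, h_right=2, diff=0 [OK], height=3
All nodes satisfy the balance condition.
Result: Balanced


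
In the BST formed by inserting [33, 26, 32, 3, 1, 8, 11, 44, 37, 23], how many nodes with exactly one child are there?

Tree built from: [33, 26, 32, 3, 1, 8, 11, 44, 37, 23]
Tree (level-order array): [33, 26, 44, 3, 32, 37, None, 1, 8, None, None, None, None, None, None, None, 11, None, 23]
Rule: These are nodes with exactly 1 non-null child.
Per-node child counts:
  node 33: 2 child(ren)
  node 26: 2 child(ren)
  node 3: 2 child(ren)
  node 1: 0 child(ren)
  node 8: 1 child(ren)
  node 11: 1 child(ren)
  node 23: 0 child(ren)
  node 32: 0 child(ren)
  node 44: 1 child(ren)
  node 37: 0 child(ren)
Matching nodes: [8, 11, 44]
Count of nodes with exactly one child: 3


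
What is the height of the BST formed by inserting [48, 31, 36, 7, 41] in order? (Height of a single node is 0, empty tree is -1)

Insertion order: [48, 31, 36, 7, 41]
Tree (level-order array): [48, 31, None, 7, 36, None, None, None, 41]
Compute height bottom-up (empty subtree = -1):
  height(7) = 1 + max(-1, -1) = 0
  height(41) = 1 + max(-1, -1) = 0
  height(36) = 1 + max(-1, 0) = 1
  height(31) = 1 + max(0, 1) = 2
  height(48) = 1 + max(2, -1) = 3
Height = 3


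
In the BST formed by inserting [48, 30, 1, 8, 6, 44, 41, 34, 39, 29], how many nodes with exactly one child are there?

Tree built from: [48, 30, 1, 8, 6, 44, 41, 34, 39, 29]
Tree (level-order array): [48, 30, None, 1, 44, None, 8, 41, None, 6, 29, 34, None, None, None, None, None, None, 39]
Rule: These are nodes with exactly 1 non-null child.
Per-node child counts:
  node 48: 1 child(ren)
  node 30: 2 child(ren)
  node 1: 1 child(ren)
  node 8: 2 child(ren)
  node 6: 0 child(ren)
  node 29: 0 child(ren)
  node 44: 1 child(ren)
  node 41: 1 child(ren)
  node 34: 1 child(ren)
  node 39: 0 child(ren)
Matching nodes: [48, 1, 44, 41, 34]
Count of nodes with exactly one child: 5


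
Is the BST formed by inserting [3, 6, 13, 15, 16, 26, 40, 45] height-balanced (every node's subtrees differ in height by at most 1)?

Tree (level-order array): [3, None, 6, None, 13, None, 15, None, 16, None, 26, None, 40, None, 45]
Definition: a tree is height-balanced if, at every node, |h(left) - h(right)| <= 1 (empty subtree has height -1).
Bottom-up per-node check:
  node 45: h_left=-1, h_right=-1, diff=0 [OK], height=0
  node 40: h_left=-1, h_right=0, diff=1 [OK], height=1
  node 26: h_left=-1, h_right=1, diff=2 [FAIL (|-1-1|=2 > 1)], height=2
  node 16: h_left=-1, h_right=2, diff=3 [FAIL (|-1-2|=3 > 1)], height=3
  node 15: h_left=-1, h_right=3, diff=4 [FAIL (|-1-3|=4 > 1)], height=4
  node 13: h_left=-1, h_right=4, diff=5 [FAIL (|-1-4|=5 > 1)], height=5
  node 6: h_left=-1, h_right=5, diff=6 [FAIL (|-1-5|=6 > 1)], height=6
  node 3: h_left=-1, h_right=6, diff=7 [FAIL (|-1-6|=7 > 1)], height=7
Node 26 violates the condition: |-1 - 1| = 2 > 1.
Result: Not balanced
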